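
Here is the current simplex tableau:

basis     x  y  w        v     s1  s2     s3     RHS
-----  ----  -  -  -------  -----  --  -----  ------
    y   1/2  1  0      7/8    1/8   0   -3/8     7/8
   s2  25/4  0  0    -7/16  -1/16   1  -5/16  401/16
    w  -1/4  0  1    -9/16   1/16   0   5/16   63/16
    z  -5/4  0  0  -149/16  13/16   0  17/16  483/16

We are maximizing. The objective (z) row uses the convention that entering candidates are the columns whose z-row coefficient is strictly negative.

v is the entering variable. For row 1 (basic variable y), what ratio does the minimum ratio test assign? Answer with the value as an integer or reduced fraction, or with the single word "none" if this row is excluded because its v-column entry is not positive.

Ratio = RHS / (v entry) = (7/8) / (7/8) = 1.

1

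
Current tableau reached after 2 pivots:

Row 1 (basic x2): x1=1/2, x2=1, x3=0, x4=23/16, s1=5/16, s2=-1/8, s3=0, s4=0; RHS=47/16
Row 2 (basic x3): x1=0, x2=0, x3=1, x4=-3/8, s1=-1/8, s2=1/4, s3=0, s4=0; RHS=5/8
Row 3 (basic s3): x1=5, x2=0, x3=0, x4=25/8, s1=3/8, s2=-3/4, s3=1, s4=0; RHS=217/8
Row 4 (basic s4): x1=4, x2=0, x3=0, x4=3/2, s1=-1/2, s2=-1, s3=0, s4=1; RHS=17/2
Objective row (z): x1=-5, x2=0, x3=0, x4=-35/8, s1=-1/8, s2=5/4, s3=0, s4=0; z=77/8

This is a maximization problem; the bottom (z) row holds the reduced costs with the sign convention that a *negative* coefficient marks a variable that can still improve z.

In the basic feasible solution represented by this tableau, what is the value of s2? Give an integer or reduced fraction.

s2 is nonbasic (not in the basis column), so its value in the current BFS is 0.

0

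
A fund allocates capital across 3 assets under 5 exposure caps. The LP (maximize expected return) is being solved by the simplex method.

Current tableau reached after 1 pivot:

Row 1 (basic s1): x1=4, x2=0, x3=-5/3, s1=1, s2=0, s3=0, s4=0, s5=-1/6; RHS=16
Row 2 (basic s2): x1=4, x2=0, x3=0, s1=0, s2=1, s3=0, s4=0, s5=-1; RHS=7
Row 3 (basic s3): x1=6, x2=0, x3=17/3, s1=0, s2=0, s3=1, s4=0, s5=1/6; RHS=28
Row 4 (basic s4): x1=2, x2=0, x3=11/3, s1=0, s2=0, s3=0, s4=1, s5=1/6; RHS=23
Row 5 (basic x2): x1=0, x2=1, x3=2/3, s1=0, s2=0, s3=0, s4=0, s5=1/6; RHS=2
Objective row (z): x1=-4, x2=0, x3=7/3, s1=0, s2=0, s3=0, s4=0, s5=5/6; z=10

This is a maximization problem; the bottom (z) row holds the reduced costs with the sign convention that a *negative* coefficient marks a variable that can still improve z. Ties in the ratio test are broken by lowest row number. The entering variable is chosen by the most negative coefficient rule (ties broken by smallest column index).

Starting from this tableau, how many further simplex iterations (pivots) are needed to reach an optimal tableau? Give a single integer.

2

pivot: x1 in, s2 out → z = 17
pivot: s5 in, s3 out → z = 75/4
No improving column remains; optimal.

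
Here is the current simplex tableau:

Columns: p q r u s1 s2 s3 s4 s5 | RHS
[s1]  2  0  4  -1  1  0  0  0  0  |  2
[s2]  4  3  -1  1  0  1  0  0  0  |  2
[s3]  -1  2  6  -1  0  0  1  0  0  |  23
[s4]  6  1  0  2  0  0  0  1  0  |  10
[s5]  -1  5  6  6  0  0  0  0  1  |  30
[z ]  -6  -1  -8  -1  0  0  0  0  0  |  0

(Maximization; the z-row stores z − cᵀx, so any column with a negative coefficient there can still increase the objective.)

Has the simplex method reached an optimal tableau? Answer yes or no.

no

Column p has objective-row coefficient -6, which is negative; an improving pivot exists, so not yet optimal.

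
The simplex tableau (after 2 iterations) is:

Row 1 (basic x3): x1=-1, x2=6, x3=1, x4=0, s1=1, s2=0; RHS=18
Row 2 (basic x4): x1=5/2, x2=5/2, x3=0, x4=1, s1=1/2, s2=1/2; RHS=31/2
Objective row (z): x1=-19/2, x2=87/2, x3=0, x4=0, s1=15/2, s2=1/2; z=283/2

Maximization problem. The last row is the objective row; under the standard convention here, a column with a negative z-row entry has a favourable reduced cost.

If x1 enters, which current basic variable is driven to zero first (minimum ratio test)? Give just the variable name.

x4

Ratios: row 1 (x3): entry -1 ≤ 0, skip; row 2 (x4): (31/2)/(5/2) = 31/5.
Minimum ratio 31/5 is in the x4 row, so x4 leaves.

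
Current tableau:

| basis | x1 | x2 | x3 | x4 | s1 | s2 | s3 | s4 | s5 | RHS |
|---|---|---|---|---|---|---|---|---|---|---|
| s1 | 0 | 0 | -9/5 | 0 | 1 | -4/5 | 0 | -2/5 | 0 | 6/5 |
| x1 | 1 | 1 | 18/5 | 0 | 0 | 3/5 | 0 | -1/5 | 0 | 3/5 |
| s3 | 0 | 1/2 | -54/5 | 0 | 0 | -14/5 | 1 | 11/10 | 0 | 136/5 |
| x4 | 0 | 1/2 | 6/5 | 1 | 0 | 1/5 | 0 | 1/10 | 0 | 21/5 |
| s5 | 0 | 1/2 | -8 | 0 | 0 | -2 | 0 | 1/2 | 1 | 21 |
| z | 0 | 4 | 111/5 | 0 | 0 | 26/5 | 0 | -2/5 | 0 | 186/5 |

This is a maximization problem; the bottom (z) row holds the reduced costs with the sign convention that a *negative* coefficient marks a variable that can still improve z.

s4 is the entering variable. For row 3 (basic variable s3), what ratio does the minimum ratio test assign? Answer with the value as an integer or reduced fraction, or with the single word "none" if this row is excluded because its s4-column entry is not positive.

Ratio = RHS / (s4 entry) = (136/5) / (11/10) = 272/11.

272/11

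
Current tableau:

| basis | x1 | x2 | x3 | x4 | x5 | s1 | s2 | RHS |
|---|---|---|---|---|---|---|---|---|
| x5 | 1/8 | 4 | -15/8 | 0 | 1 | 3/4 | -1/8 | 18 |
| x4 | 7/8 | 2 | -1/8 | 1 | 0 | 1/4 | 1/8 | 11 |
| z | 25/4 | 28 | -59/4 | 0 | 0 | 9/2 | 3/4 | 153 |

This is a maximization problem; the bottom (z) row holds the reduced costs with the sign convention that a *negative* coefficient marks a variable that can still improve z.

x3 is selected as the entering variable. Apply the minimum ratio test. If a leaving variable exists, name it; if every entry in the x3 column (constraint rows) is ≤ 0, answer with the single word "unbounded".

unbounded

x3-column entries: row 1: -15/8, row 2: -1/8. All ≤ 0, so x3 can increase without bound; the LP is unbounded in this direction.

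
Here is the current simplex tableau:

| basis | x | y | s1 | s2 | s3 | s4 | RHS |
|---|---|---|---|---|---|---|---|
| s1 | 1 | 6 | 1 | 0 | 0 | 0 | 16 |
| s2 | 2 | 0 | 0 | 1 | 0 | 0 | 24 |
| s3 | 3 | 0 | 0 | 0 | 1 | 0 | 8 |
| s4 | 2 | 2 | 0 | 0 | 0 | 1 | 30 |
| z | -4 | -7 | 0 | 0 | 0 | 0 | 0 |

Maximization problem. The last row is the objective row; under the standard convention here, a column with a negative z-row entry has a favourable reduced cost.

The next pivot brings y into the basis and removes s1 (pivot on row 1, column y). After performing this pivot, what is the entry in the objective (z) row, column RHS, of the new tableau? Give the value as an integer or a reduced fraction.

56/3

Pivot element is row 1, column y: 6.
Normalize row 1: new (row 1, RHS) = 16/6 = 8/3.
z-row ← z-row − (-7)·(new row 1): 0 − (-7)·(8/3) = 56/3.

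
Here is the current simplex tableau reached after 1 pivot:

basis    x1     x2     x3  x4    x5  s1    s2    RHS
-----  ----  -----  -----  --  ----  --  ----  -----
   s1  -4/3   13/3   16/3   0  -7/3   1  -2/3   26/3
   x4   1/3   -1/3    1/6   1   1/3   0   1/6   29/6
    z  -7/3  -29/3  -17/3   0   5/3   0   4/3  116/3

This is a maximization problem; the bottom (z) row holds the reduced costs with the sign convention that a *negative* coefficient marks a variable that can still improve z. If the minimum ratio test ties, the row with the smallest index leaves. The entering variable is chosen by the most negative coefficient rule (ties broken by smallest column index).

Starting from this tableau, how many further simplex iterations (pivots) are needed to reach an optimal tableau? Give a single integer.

pivot: x2 in, s1 out → z = 58
pivot: x1 in, x4 out → z = 369/2
No improving column remains; optimal.

2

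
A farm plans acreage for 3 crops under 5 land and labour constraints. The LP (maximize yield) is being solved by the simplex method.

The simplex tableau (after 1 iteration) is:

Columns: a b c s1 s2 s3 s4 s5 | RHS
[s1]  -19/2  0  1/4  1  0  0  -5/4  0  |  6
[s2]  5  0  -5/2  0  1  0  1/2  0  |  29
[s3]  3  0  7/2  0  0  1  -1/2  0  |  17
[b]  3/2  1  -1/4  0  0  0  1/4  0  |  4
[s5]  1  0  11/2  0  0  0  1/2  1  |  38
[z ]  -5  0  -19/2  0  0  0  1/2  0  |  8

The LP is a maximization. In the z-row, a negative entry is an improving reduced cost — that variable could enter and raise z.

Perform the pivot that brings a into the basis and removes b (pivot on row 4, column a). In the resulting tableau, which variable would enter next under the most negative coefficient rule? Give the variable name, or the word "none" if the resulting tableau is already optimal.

Pivot element 3/2. New z-row = old z-row − (-5)·(row 4/(3/2)).
Updated z-row coefficients: a: 0, b: 10/3, c: -31/3, s1: 0, s2: 0, s3: 0, s4: 4/3, s5: 0.
The most negative is -31/3 in column c, so c would enter next.

c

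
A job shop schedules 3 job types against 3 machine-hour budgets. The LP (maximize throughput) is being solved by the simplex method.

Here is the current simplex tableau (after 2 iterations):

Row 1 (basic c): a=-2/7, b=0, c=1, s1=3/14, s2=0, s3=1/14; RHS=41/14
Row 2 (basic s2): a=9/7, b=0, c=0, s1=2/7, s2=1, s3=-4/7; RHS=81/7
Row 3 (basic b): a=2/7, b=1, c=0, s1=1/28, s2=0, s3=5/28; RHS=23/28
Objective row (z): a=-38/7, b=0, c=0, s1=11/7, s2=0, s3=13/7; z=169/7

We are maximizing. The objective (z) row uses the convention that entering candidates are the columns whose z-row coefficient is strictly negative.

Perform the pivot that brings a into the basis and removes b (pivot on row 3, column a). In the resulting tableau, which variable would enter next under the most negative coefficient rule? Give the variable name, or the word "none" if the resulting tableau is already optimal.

none

Pivot element 2/7. New z-row = old z-row − (-38/7)·(row 3/(2/7)).
Updated z-row coefficients: a: 0, b: 19, c: 0, s1: 9/4, s2: 0, s3: 21/4.
No coefficient is strictly negative; the tableau after this pivot is optimal.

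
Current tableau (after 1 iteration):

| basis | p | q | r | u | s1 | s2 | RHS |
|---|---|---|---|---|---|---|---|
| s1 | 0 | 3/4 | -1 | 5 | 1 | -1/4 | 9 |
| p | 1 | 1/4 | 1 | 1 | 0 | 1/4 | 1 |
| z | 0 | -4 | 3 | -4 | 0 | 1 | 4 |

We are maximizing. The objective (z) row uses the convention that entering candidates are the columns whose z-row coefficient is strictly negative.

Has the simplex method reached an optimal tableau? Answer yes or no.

no

Column q has objective-row coefficient -4, which is negative; an improving pivot exists, so not yet optimal.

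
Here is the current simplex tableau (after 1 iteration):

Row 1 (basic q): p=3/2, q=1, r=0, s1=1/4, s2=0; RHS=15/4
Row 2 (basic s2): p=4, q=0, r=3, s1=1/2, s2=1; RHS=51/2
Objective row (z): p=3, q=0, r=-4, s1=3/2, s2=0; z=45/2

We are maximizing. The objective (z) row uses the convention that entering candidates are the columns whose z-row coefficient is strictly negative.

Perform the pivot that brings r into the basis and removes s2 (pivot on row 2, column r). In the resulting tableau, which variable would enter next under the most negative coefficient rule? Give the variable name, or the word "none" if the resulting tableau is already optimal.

Pivot element 3. New z-row = old z-row − (-4)·(row 2/3).
Updated z-row coefficients: p: 25/3, q: 0, r: 0, s1: 13/6, s2: 4/3.
No coefficient is strictly negative; the tableau after this pivot is optimal.

none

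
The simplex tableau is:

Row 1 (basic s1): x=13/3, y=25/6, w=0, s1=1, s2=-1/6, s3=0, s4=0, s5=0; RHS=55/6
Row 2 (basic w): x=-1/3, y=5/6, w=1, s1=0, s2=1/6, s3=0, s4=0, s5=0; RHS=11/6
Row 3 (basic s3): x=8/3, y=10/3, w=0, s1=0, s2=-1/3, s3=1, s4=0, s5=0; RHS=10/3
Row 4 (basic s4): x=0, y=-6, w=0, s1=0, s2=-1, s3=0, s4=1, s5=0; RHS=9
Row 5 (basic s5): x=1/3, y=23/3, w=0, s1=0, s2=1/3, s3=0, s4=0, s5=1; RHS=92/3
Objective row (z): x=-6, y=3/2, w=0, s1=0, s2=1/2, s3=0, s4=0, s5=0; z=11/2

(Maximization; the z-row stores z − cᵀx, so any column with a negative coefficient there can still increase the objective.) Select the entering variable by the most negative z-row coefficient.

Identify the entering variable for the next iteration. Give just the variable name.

x

Objective-row coefficients: x: -6, y: 3/2, w: 0, s1: 0, s2: 1/2, s3: 0, s4: 0, s5: 0.
The most negative is -6 in column x, so x enters.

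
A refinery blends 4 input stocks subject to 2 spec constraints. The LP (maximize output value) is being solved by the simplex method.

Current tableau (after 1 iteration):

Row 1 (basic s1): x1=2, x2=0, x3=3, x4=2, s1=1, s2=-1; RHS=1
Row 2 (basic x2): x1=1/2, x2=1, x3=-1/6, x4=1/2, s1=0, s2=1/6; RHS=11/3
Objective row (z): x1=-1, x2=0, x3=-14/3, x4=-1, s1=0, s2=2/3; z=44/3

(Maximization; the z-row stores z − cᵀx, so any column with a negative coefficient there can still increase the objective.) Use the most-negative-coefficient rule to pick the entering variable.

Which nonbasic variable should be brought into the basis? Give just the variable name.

x3

Objective-row coefficients: x1: -1, x2: 0, x3: -14/3, x4: -1, s1: 0, s2: 2/3.
The most negative is -14/3 in column x3, so x3 enters.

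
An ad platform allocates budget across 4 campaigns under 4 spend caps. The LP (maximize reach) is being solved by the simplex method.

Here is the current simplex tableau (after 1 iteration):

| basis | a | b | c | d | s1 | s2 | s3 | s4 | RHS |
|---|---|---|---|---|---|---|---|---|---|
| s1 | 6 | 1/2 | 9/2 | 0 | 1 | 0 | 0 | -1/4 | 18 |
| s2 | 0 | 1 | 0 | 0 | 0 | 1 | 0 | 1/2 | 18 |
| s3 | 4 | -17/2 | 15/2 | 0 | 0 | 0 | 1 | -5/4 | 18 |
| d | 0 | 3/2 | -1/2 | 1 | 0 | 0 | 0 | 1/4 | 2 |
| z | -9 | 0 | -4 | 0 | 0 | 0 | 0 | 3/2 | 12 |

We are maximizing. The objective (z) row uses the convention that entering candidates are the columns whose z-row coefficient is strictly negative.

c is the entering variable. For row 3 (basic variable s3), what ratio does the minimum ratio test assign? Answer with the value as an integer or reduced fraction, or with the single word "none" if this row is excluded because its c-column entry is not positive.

Ratio = RHS / (c entry) = 18 / (15/2) = 12/5.

12/5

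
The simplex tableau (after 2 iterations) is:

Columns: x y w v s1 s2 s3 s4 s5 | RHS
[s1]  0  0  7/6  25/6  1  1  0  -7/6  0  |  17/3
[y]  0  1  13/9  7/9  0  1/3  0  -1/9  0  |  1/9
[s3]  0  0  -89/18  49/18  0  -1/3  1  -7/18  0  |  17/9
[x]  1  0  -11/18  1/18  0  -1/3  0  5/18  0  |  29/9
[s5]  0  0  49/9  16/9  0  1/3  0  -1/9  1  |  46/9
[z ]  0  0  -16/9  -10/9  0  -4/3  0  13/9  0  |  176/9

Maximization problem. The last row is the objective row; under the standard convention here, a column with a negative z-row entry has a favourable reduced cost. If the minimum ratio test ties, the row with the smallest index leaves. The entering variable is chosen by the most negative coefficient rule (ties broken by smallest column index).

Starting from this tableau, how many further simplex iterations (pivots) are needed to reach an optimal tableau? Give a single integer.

2

pivot: w in, y out → z = 256/13
pivot: s2 in, w out → z = 20
No improving column remains; optimal.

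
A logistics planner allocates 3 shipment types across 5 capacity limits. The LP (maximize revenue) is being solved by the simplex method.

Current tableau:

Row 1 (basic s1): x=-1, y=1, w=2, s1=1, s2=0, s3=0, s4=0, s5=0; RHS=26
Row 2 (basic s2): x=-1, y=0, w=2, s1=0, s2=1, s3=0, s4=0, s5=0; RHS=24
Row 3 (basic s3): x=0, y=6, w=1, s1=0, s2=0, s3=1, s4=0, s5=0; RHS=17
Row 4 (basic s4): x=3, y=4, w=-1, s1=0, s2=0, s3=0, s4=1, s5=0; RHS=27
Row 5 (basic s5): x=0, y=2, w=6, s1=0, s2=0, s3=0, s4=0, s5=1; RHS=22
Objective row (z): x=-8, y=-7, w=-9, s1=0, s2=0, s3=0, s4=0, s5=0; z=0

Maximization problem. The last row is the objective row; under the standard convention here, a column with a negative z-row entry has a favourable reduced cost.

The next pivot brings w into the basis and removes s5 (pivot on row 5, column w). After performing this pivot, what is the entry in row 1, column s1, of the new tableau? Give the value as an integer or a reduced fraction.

1

Pivot element is row 5, column w: 6.
Normalize row 5: new (row 5, s1) = 0/6 = 0.
row 1 ← row 1 − 2·(new row 5): 1 − 2·0 = 1.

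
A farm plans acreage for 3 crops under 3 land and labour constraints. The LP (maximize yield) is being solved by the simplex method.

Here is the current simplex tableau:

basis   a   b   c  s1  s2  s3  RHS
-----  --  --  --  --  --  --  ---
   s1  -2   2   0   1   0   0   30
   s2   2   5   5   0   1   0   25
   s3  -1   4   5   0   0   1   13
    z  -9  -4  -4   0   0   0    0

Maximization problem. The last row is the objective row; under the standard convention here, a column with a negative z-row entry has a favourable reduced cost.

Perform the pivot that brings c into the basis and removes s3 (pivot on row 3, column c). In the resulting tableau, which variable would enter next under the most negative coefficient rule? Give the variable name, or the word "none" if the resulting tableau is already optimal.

Pivot element 5. New z-row = old z-row − (-4)·(row 3/5).
Updated z-row coefficients: a: -49/5, b: -4/5, c: 0, s1: 0, s2: 0, s3: 4/5.
The most negative is -49/5 in column a, so a would enter next.

a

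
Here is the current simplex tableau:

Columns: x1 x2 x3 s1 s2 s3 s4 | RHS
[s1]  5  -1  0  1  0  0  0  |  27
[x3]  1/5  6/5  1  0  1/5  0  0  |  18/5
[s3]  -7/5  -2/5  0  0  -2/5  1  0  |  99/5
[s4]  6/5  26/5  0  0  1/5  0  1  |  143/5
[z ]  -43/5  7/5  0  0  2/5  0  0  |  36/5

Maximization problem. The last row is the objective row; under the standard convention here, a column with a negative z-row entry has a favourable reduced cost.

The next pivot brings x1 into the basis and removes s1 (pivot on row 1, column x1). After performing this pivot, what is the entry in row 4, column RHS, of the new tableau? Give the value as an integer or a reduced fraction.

Pivot element is row 1, column x1: 5.
Normalize row 1: new (row 1, RHS) = 27/5 = 27/5.
row 4 ← row 4 − (6/5)·(new row 1): 143/5 − (6/5)·(27/5) = 553/25.

553/25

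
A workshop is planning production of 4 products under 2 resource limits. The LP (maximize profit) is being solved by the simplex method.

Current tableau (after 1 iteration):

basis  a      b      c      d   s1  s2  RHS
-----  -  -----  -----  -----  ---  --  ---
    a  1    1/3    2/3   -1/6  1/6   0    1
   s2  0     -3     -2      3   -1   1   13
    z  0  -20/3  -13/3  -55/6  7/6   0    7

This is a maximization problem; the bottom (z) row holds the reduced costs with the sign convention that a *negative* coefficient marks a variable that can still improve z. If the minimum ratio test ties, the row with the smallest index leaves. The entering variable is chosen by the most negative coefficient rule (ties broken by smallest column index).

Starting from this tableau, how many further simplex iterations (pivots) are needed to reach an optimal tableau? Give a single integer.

2

pivot: d in, s2 out → z = 841/18
pivot: b in, a out → z = 631/3
No improving column remains; optimal.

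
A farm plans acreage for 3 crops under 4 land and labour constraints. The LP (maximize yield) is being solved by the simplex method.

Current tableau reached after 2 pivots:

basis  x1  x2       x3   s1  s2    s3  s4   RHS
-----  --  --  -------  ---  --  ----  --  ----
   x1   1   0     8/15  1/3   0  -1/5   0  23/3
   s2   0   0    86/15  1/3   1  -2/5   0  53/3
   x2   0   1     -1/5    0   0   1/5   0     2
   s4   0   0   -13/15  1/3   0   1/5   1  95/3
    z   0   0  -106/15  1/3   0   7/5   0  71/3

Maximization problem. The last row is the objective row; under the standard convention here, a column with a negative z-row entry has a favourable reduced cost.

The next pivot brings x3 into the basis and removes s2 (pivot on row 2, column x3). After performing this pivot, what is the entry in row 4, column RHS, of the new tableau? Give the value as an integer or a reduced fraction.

Pivot element is row 2, column x3: 86/15.
Normalize row 2: new (row 2, RHS) = (53/3)/(86/15) = 265/86.
row 4 ← row 4 − (-13/15)·(new row 2): 95/3 − (-13/15)·(265/86) = 2953/86.

2953/86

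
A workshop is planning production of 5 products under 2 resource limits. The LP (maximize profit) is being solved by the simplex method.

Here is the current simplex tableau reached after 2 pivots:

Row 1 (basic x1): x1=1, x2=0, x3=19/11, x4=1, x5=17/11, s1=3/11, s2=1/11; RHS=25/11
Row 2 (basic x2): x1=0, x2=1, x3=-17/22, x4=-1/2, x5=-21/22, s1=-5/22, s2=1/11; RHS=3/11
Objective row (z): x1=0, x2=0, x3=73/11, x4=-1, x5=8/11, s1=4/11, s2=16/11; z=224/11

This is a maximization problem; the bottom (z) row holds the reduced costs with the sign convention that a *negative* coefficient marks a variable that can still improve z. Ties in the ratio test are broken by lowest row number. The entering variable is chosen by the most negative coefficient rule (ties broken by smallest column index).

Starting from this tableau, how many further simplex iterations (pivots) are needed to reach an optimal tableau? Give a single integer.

pivot: x4 in, x1 out → z = 249/11
No improving column remains; optimal.

1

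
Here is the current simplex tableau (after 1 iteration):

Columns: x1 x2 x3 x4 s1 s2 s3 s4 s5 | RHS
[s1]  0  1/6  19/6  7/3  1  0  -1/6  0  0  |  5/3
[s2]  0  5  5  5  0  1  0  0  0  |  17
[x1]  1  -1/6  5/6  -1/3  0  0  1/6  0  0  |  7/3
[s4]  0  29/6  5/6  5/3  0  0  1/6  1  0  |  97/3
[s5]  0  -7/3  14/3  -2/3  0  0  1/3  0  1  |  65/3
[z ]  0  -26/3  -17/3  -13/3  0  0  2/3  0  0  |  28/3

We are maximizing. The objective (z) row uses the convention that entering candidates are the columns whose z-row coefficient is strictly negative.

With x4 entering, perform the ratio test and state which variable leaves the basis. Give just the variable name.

Ratios: row 1 (s1): (5/3)/(7/3) = 5/7; row 2 (s2): 17/5 = 17/5; row 3 (x1): entry -1/3 ≤ 0, skip; row 4 (s4): (97/3)/(5/3) = 97/5; row 5 (s5): entry -2/3 ≤ 0, skip.
Minimum ratio 5/7 is in the s1 row, so s1 leaves.

s1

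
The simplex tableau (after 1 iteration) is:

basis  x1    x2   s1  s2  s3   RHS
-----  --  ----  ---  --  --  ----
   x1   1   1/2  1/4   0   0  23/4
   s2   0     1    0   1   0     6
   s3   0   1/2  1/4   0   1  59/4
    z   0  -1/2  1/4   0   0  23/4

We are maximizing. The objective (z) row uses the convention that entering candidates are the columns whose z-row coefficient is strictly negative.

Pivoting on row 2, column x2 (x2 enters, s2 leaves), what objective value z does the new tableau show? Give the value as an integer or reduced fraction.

Minimum ratio for x2: 6/1 = 6.
z changes by −(z-row coeff of x2)·ratio = −(-1/2)·6 = 3.
New z = 23/4 + 3 = 35/4.

35/4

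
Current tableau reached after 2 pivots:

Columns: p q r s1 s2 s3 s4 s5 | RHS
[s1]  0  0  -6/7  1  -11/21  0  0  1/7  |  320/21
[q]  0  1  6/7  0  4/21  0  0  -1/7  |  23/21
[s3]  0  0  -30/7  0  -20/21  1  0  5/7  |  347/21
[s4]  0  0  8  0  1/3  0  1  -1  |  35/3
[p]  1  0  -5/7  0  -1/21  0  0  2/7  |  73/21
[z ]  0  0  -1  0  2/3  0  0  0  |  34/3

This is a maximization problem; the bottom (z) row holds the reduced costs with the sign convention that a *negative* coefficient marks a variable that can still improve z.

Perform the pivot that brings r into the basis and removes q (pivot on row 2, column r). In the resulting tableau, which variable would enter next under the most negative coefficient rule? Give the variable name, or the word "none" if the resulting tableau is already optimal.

Pivot element 6/7. New z-row = old z-row − (-1)·(row 2/(6/7)).
Updated z-row coefficients: p: 0, q: 7/6, r: 0, s1: 0, s2: 8/9, s3: 0, s4: 0, s5: -1/6.
The most negative is -1/6 in column s5, so s5 would enter next.

s5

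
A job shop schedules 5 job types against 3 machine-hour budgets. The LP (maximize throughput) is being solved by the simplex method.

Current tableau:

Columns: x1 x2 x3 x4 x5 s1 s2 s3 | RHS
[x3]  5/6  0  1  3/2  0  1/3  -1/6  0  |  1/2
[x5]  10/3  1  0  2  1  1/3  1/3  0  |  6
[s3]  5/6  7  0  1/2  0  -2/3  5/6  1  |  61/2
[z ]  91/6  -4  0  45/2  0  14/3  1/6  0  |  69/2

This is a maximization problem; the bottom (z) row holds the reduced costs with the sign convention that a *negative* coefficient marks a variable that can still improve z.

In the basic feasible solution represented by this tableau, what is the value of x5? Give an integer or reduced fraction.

6

x5 is basic (row 2); its value is the RHS of that row: 6.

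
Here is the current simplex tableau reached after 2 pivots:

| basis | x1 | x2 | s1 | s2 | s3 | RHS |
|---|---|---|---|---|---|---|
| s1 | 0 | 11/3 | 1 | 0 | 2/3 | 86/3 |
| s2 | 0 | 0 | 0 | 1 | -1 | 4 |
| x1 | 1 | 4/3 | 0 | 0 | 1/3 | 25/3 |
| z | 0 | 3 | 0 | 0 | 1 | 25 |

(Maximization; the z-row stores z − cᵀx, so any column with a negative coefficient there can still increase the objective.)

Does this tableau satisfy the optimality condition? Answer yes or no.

No objective-row coefficient is strictly negative, so no entering variable exists; the tableau is optimal.

yes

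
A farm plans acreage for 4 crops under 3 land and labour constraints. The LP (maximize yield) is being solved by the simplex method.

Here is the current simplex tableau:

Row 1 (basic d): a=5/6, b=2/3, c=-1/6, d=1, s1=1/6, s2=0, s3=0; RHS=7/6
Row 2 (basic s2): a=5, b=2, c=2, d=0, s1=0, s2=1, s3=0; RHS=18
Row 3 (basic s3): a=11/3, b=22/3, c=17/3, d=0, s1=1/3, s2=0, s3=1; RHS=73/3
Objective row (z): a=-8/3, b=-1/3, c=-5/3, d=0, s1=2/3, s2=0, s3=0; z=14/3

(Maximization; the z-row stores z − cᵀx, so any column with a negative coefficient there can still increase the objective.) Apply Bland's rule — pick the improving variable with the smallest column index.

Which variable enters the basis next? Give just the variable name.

a

Objective-row coefficients: a: -8/3, b: -1/3, c: -5/3, d: 0, s1: 2/3, s2: 0, s3: 0.
Improving columns: a, b, c. Bland's rule picks the smallest column index → a.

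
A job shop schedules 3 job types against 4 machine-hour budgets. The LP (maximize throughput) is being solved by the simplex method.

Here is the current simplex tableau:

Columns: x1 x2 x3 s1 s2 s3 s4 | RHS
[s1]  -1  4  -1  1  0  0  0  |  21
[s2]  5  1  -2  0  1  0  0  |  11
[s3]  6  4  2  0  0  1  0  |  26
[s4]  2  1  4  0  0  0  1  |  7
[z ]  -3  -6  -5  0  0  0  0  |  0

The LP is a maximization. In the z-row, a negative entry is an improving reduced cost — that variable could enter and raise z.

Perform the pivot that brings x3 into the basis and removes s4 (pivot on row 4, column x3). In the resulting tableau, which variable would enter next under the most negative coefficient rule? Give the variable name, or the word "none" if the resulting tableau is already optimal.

Pivot element 4. New z-row = old z-row − (-5)·(row 4/4).
Updated z-row coefficients: x1: -1/2, x2: -19/4, x3: 0, s1: 0, s2: 0, s3: 0, s4: 5/4.
The most negative is -19/4 in column x2, so x2 would enter next.

x2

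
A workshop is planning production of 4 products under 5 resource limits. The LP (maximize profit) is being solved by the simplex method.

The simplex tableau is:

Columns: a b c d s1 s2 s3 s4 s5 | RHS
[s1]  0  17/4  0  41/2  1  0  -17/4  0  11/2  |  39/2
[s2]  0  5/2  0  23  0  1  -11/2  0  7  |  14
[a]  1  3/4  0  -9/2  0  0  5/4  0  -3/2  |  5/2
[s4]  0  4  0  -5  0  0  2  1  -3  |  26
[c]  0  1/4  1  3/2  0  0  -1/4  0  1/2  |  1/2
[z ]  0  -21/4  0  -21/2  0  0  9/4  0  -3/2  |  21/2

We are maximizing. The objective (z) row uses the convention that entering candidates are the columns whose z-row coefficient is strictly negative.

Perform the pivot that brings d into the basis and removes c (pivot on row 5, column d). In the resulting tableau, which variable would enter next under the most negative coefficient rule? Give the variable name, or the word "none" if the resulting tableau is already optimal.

Pivot element 3/2. New z-row = old z-row − (-21/2)·(row 5/(3/2)).
Updated z-row coefficients: a: 0, b: -7/2, c: 7, d: 0, s1: 0, s2: 0, s3: 1/2, s4: 0, s5: 2.
The most negative is -7/2 in column b, so b would enter next.

b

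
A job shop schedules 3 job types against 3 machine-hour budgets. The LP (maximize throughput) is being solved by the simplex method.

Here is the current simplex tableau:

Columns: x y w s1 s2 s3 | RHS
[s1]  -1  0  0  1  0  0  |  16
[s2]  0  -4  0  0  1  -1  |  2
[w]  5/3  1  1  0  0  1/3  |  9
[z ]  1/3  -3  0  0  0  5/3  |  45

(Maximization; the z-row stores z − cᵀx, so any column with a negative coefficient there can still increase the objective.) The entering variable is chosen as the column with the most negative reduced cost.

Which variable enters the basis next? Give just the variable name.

y

Objective-row coefficients: x: 1/3, y: -3, w: 0, s1: 0, s2: 0, s3: 5/3.
The most negative is -3 in column y, so y enters.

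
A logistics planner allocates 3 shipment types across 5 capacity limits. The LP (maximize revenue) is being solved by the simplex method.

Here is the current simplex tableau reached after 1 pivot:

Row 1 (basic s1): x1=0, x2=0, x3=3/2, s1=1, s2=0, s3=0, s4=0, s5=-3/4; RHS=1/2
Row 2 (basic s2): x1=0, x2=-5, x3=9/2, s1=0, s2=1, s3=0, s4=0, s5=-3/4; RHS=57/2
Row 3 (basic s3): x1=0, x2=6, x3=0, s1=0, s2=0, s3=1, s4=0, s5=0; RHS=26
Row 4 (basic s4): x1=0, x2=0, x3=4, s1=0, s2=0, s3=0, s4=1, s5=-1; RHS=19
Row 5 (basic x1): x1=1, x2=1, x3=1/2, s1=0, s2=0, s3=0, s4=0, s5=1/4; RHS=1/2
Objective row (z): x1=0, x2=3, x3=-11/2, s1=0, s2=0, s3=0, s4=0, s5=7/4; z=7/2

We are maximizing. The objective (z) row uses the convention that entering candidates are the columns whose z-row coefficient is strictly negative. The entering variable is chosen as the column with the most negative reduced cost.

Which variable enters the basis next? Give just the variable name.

x3

Objective-row coefficients: x1: 0, x2: 3, x3: -11/2, s1: 0, s2: 0, s3: 0, s4: 0, s5: 7/4.
The most negative is -11/2 in column x3, so x3 enters.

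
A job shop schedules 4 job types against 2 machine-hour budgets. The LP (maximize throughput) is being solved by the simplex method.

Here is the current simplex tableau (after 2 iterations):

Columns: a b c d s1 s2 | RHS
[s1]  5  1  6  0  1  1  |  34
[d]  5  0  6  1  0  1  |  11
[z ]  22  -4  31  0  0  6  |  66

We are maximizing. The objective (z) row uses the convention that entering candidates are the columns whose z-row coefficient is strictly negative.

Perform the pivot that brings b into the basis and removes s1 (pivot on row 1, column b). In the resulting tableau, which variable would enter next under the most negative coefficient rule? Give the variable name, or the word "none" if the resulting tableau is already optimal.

Pivot element 1. New z-row = old z-row − (-4)·(row 1/1).
Updated z-row coefficients: a: 42, b: 0, c: 55, d: 0, s1: 4, s2: 10.
No coefficient is strictly negative; the tableau after this pivot is optimal.

none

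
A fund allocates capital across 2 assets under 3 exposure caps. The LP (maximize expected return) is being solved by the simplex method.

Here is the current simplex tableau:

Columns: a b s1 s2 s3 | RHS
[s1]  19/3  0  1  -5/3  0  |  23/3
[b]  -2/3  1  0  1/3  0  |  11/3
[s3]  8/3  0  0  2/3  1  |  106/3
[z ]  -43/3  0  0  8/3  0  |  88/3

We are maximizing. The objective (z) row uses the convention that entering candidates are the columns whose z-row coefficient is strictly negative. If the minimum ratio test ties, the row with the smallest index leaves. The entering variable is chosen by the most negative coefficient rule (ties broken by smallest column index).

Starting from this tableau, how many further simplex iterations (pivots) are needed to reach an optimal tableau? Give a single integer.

2

pivot: a in, s1 out → z = 887/19
pivot: s2 in, s3 out → z = 944/13
No improving column remains; optimal.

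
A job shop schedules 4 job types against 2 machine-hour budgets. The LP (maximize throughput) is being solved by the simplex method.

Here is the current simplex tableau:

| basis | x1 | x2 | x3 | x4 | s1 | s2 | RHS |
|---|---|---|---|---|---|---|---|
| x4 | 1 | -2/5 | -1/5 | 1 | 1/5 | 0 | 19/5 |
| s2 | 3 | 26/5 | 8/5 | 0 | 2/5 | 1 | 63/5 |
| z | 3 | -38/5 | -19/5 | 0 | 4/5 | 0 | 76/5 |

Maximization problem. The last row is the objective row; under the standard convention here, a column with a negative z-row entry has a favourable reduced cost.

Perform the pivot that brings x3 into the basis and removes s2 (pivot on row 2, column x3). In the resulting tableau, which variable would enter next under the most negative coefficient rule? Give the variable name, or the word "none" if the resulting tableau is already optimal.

Pivot element 8/5. New z-row = old z-row − (-19/5)·(row 2/(8/5)).
Updated z-row coefficients: x1: 81/8, x2: 19/4, x3: 0, x4: 0, s1: 7/4, s2: 19/8.
No coefficient is strictly negative; the tableau after this pivot is optimal.

none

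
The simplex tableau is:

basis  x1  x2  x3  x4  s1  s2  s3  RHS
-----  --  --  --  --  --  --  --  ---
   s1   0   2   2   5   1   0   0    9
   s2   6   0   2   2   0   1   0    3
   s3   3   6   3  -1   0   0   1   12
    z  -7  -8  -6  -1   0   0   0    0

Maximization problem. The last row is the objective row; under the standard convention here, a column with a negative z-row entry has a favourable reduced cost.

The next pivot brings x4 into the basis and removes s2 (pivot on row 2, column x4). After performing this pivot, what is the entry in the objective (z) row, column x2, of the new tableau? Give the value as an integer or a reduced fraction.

Pivot element is row 2, column x4: 2.
Normalize row 2: new (row 2, x2) = 0/2 = 0.
z-row ← z-row − (-1)·(new row 2): -8 − (-1)·0 = -8.

-8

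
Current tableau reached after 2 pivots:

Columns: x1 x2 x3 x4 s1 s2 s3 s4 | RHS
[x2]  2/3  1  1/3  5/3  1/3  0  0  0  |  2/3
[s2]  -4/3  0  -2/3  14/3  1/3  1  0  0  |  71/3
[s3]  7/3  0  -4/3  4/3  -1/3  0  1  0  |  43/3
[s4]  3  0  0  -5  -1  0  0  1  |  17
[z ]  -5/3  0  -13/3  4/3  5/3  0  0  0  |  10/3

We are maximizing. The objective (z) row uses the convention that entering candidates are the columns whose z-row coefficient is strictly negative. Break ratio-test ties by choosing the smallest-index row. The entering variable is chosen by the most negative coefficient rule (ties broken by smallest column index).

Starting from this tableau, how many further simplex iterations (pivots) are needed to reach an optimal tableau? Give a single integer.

pivot: x3 in, x2 out → z = 12
No improving column remains; optimal.

1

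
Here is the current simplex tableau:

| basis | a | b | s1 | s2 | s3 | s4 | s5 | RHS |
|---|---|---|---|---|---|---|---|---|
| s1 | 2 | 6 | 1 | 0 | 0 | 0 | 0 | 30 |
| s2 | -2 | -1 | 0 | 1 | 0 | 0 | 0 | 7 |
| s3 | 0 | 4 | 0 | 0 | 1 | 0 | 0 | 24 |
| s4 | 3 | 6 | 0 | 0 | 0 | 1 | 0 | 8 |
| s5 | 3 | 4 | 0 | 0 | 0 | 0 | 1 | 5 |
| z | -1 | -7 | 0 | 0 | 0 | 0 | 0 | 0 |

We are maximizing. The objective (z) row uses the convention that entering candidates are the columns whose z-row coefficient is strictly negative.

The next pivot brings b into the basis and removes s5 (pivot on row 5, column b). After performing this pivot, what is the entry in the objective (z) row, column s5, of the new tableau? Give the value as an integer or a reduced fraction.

7/4

Pivot element is row 5, column b: 4.
Normalize row 5: new (row 5, s5) = 1/4 = 1/4.
z-row ← z-row − (-7)·(new row 5): 0 − (-7)·(1/4) = 7/4.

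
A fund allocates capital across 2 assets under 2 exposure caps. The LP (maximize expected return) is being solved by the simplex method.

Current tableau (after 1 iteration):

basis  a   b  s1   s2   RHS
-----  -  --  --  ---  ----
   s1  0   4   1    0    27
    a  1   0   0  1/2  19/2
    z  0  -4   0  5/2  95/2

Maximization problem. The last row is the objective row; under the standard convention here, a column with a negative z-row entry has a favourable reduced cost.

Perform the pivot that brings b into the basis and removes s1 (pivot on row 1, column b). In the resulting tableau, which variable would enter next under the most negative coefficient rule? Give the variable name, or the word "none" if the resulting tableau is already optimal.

none

Pivot element 4. New z-row = old z-row − (-4)·(row 1/4).
Updated z-row coefficients: a: 0, b: 0, s1: 1, s2: 5/2.
No coefficient is strictly negative; the tableau after this pivot is optimal.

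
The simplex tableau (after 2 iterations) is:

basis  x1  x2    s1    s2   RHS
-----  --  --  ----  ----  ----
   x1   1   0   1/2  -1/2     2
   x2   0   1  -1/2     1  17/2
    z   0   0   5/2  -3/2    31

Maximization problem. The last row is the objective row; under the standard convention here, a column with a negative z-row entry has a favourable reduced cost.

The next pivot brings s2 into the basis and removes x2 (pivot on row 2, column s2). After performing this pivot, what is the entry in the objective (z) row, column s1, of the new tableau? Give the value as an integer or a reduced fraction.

7/4

Pivot element is row 2, column s2: 1.
Normalize row 2: new (row 2, s1) = (-1/2)/1 = -1/2.
z-row ← z-row − (-3/2)·(new row 2): 5/2 − (-3/2)·(-1/2) = 7/4.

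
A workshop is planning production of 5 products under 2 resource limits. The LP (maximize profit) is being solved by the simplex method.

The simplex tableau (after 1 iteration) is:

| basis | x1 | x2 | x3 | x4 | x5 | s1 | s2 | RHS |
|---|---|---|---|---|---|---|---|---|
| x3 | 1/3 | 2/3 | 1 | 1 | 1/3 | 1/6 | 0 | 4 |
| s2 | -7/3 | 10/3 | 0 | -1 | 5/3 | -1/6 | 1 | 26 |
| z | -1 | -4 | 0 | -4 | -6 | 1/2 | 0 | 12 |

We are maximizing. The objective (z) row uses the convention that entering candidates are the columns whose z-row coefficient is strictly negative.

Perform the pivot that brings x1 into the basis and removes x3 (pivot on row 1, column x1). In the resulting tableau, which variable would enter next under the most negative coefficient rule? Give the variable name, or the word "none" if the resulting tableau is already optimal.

x5

Pivot element 1/3. New z-row = old z-row − (-1)·(row 1/(1/3)).
Updated z-row coefficients: x1: 0, x2: -2, x3: 3, x4: -1, x5: -5, s1: 1, s2: 0.
The most negative is -5 in column x5, so x5 would enter next.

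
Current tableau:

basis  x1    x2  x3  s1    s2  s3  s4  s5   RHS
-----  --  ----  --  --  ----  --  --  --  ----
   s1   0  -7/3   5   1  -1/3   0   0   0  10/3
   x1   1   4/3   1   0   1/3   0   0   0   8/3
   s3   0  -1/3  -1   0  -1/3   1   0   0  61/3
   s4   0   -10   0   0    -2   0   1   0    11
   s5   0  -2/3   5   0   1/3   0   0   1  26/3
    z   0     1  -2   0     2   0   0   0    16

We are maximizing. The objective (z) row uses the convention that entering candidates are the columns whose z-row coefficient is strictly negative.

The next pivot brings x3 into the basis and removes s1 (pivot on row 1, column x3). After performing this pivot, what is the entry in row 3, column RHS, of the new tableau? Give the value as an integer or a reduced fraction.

Pivot element is row 1, column x3: 5.
Normalize row 1: new (row 1, RHS) = (10/3)/5 = 2/3.
row 3 ← row 3 − (-1)·(new row 1): 61/3 − (-1)·(2/3) = 21.

21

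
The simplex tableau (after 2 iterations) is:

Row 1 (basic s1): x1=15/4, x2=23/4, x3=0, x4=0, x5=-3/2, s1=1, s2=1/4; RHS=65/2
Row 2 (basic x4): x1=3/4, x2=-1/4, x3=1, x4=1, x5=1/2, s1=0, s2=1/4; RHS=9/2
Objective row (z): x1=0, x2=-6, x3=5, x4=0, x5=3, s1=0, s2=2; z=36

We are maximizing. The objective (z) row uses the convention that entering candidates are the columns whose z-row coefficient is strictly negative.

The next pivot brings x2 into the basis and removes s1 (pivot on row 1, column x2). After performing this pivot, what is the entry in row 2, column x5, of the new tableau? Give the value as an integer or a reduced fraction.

Pivot element is row 1, column x2: 23/4.
Normalize row 1: new (row 1, x5) = (-3/2)/(23/4) = -6/23.
row 2 ← row 2 − (-1/4)·(new row 1): 1/2 − (-1/4)·(-6/23) = 10/23.

10/23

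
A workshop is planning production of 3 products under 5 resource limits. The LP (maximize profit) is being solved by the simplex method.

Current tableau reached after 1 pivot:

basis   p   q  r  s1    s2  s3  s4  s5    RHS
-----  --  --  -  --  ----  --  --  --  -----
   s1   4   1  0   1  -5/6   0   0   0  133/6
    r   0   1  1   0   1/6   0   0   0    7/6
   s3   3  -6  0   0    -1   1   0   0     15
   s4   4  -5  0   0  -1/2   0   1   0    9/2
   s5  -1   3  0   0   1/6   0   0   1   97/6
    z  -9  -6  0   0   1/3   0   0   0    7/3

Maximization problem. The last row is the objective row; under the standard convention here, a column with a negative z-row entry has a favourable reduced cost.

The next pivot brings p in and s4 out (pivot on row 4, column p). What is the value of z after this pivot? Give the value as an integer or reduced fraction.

Minimum ratio for p: (9/2)/4 = 9/8.
z changes by −(z-row coeff of p)·ratio = −(-9)·(9/8) = 81/8.
New z = 7/3 + (81/8) = 299/24.

299/24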